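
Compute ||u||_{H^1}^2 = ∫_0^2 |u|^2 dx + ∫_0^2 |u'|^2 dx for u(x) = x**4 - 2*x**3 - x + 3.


||u||_{H^1}^2 = 5776/315

The H^1 norm (squared) on an interval (0, L) is
  ||u||_{H^1}^2 = ∫_0^L u(x)^2 dx + ∫_0^L u'(x)^2 dx.
Compute u'(x) = 4*x**3 - 6*x**2 - 1.
Then u(x)^2 = x**8 - 4*x**7 + 4*x**6 - 2*x**5 + 10*x**4 - 12*x**3 + x**2 - 6*x + 9 and u'(x)^2 = 16*x**6 - 48*x**5 + 36*x**4 - 8*x**3 + 12*x**2 + 1.
Integrate each monomial from 0 to 2 using ∫_0^2 c·x^n dx = c·2^(n+1)/(n+1):
  ∫_0^2 u(x)^2 dx = ∫_0^2 (x^8 - 4*x^7 + 4*x^6 - 2*x^5 + 10*x^4 - 12*x^3 + x^2 - 6*x + 9) dx. Term by term:
    ∫_0^2 x^8 dx = 512/9;  ∫_0^2 -4*x^7 dx = -128;  ∫_0^2 4*x^6 dx = 512/7;
    ∫_0^2 -2*x^5 dx = -64/3;  ∫_0^2 10*x^4 dx = 64;  ∫_0^2 -12*x^3 dx = -48;
    ∫_0^2 x^2 dx = 8/3;  ∫_0^2 -6*x dx = -12;  ∫_0^2 9 dx = 18.
  Sum: 512/9 − 128 + 512/7 − 64/3 + 64 − 48 + 8/3 − 12 + 18 = 338/63.
  ∫_0^2 u'(x)^2 dx = ∫_0^2 (16*x^6 - 48*x^5 + 36*x^4 - 8*x^3 + 12*x^2 + 1) dx. Term by term:
    ∫_0^2 16*x^6 dx = 2048/7;  ∫_0^2 -48*x^5 dx = -512;  ∫_0^2 36*x^4 dx = 1152/5;
    ∫_0^2 -8*x^3 dx = -32;  ∫_0^2 12*x^2 dx = 32;  ∫_0^2 1 dx = 2.
  Sum: 2048/7 − 512 + 1152/5 − 32 + 32 + 2 = 454/35.
Adding: ||u||_{H^1}^2 = 338/63 + 454/35 = 5776/315.


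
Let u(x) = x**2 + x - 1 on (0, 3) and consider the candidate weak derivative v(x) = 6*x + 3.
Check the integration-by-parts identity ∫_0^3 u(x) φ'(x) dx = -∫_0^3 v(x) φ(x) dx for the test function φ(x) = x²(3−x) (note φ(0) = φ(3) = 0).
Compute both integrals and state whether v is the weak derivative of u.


LHS = -621/20, RHS = -1863/20. No, v is not the weak derivative of u.

u(x) = x**2 + x - 1, classical derivative u'(x) = 2*x + 1.
φ(x) = x²(3−x), so φ'(x) = 3*x*(2 - x).
Note φ(0) = φ(3) = 0, so the boundary term u·φ vanishes.
LHS = ∫_0^3 u(x) φ'(x) dx = ∫_0^3 (-3*x^4 + 3*x^3 + 9*x^2 - 6*x) dx. Term by term:
  ∫_0^3 -3*x^4 dx = -729/5;  ∫_0^3 3*x^3 dx = 243/4;  ∫_0^3 9*x^2 dx = 81;
  ∫_0^3 -6*x dx = -27.
Sum: -729/5 + 243/4 + 81 − 27 = -621/20.
So LHS = -621/20.
∫_0^3 v(x) φ(x) dx = ∫_0^3 (-6*x^4 + 15*x^3 + 9*x^2) dx. Term by term:
  ∫_0^3 -6*x^4 dx = -1458/5;  ∫_0^3 15*x^3 dx = 1215/4;  ∫_0^3 9*x^2 dx = 81.
Sum: -1458/5 + 1215/4 + 81 = 1863/20.
So RHS = -∫_0^3 v(x) φ(x) dx = -1863/20.
LHS − RHS = 621/10 ≠ 0, so the identity fails.
(For a valid weak derivative the identity must hold for EVERY test function, in particular this one. The failure shows v is NOT the weak derivative of u.)
Correct weak derivative would be u'(x) = 2*x + 1.


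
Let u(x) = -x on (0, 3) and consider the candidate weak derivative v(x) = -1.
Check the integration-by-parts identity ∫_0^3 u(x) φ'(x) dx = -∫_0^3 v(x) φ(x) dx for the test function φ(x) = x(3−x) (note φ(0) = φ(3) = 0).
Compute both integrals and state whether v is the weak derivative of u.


LHS = 9/2, RHS = 9/2. Yes, v = u' weakly.

u(x) = -x, classical derivative u'(x) = -1.
φ(x) = x(3−x), so φ'(x) = 3 - 2*x.
Note φ(0) = φ(3) = 0, so the boundary term u·φ vanishes.
LHS = ∫_0^3 u(x) φ'(x) dx = ∫_0^3 (2*x^2 - 3*x) dx. Term by term:
  ∫_0^3 2*x^2 dx = 18;  ∫_0^3 -3*x dx = -27/2.
Sum: 18 − 27/2 = 9/2.
So LHS = 9/2.
∫_0^3 v(x) φ(x) dx = ∫_0^3 (x^2 - 3*x) dx. Term by term:
  ∫_0^3 x^2 dx = 9;  ∫_0^3 -3*x dx = -27/2.
Sum: 9 − 27/2 = -9/2.
So RHS = -∫_0^3 v(x) φ(x) dx = 9/2.
LHS = RHS, so the identity holds for this test φ.
Moreover u is smooth here and v(x) = u'(x) = -1 pointwise, so the identity holds for every test function. Hence v is the weak derivative of u.


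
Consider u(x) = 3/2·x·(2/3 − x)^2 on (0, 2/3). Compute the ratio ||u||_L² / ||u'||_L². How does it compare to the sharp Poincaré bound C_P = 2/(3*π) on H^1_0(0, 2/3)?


||u||_L² / ||u'||_L² = sqrt(14)/21 < C_P = 2/(3*π).

u(x) = 3/2·x·(2/3 − x)^2, so u'(x) = (3*x - 2)*(9*x - 2)/6.
u(x) = 3/2·x·(2/3 − x)^2 vanishes at x = 0 and x = 2/3, so u ∈ H^1_0(0, 2/3). Differentiate via the product rule and integrate the resulting polynomials term by term.
  ∫_0^2/3 u² dx = ∫_0^2/3 (9*x^6/4 - 6*x^5 + 6*x^4 - 8*x^3/3 + 4*x^2/9) dx. Term by term:
    ∫_0^2/3 9*x^6/4 dx = 32/1701;  ∫_0^2/3 -6*x^5 dx = -64/729;  ∫_0^2/3 6*x^4 dx = 64/405;
    ∫_0^2/3 -8*x^3/3 dx = -32/243;  ∫_0^2/3 4*x^2/9 dx = 32/729.
  Sum: 32/1701 − 64/729 + 64/405 − 32/243 + 32/729 = 32/25515.
  ∫_0^2/3 (u')² dx = ∫_0^2/3 (81*x^4/4 - 36*x^3 + 22*x^2 - 16*x/3 + 4/9) dx. Term by term:
    ∫_0^2/3 81*x^4/4 dx = 8/15;  ∫_0^2/3 -36*x^3 dx = -16/9;  ∫_0^2/3 22*x^2 dx = 176/81;
    ∫_0^2/3 -16*x/3 dx = -32/27;  ∫_0^2/3 4/9 dx = 8/27.
  Sum: 8/15 − 16/9 + 176/81 − 32/27 + 8/27 = 16/405.
∫_0^2/3 u² dx = 32/25515, so ||u||_L² = 4*sqrt(70)/945.
∫_0^2/3 (u')² dx = 16/405, so ||u'||_L² = 4*sqrt(5)/45.
Ratio ||u||_L² / ||u'||_L² = sqrt(14)/21.
Sharp Poincaré constant on H^1_0(0, 2/3) is C_P = L/π = 2/(3*π), achieved by sin(3*π/2·x).
A polynomial bump cannot attain the sharp Poincaré constant (only the first sine eigenfunction does), so the ratio is strictly less than C_P, consistent with ||u||_L² ≤ C_P ||u'||_L².


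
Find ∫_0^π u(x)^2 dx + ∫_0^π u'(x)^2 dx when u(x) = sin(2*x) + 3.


||u||_{H^1(0,π)}^2 = 23*π/2

u'(x) = 2*cos(2*x).
Expand u² and (u')² and integrate term by term on (0, π), using: for integers n ≥ 1, ∫_0^π sin²(nx) dx = ∫_0^π cos²(nx) dx = π/2; for n ≠ n', ∫_0^π sin(nx)sin(n'x) dx = ∫_0^π cos(nx)cos(n'x) dx = 0; and by product-to-sum, ∫_0^π sin(nx)cos(n'x) dx = ½∫_0^π [sin((n+n')x) + sin((n−n')x)] dx, which is 0 when n+n' is even and 2n/(n²−n'²) when n+n' is odd (it need not vanish on (0, π)). For the constant mode: ∫_0^π 1 dx = π, ∫_0^π cos(nx) dx = 0, ∫_0^π sin(nx) dx = (1−(−1)^n)/n.
  u² squared terms: (3)²·∫1 dx = 9·π = 9*π;  (1)²·∫sin(2x)² dx = 1·π/2 = π/2.
  u² cross terms: 2·(3)·(1)·∫1·sin(2x) dx = 6·(0) = 0.
  So ∫_0^π u² dx = 9*π + π/2 + 0 = 19*π/2.
  (u')² squared terms: (2)²·∫cos(2x)² dx = 4·π/2 = 2*π.
  So ∫_0^π (u')² dx = 2*π.
||u||_{H^1}^2 = (19*π/2) + (2*π) = 23*π/2.


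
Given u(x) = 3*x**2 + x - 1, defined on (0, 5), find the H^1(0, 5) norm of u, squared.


||u||_{H^1}^2 = 47935/6

The H^1 norm (squared) on an interval (0, L) is
  ||u||_{H^1}^2 = ∫_0^L u(x)^2 dx + ∫_0^L u'(x)^2 dx.
Compute u'(x) = 6*x + 1.
Then u(x)^2 = 9*x**4 + 6*x**3 - 5*x**2 - 2*x + 1 and u'(x)^2 = 36*x**2 + 12*x + 1.
Integrate each monomial from 0 to 5 using ∫_0^5 c·x^n dx = c·5^(n+1)/(n+1):
  ∫_0^5 u(x)^2 dx = ∫_0^5 (9*x^4 + 6*x^3 - 5*x^2 - 2*x + 1) dx. Term by term:
    ∫_0^5 9*x^4 dx = 5625;  ∫_0^5 6*x^3 dx = 1875/2;  ∫_0^5 -5*x^2 dx = -625/3;
    ∫_0^5 -2*x dx = -25;  ∫_0^5 1 dx = 5.
  Sum: 5625 + 1875/2 − 625/3 − 25 + 5 = 38005/6.
  ∫_0^5 u'(x)^2 dx = ∫_0^5 (36*x^2 + 12*x + 1) dx. Term by term:
    ∫_0^5 36*x^2 dx = 1500;  ∫_0^5 12*x dx = 150;  ∫_0^5 1 dx = 5.
  Sum: 1500 + 150 + 5 = 1655.
Adding: ||u||_{H^1}^2 = 38005/6 + 1655 = 47935/6.


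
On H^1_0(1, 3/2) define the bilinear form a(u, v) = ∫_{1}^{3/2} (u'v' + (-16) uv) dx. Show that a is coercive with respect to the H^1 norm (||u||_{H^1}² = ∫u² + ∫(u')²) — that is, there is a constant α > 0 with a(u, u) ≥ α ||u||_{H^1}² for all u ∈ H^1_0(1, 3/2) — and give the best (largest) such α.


α = 4*(-4 + π^2)/(1 + 4*π^2)

Coercivity of a(·,·) on H^1_0(1, 3/2) means a(u, u) ≥ α ||u||_{H^1}² for every u ∈ H^1_0.
The interval has length L = 1/2, and Poincaré/coercivity depend only on L. Here a(u, u) = ∫(u')² + (-16)·∫u².
Here c = -16 < 0 with |c| < (π/L)² = 4*π^2, so coercivity still holds. The condition a(u,u) ≥ α||u||_{H^1}² reads (1−α)∫(u')² ≥ (α−c)∫u². Any admissible α is ≤ 1 (rapidly oscillating u have ∫u²/∫(u')² → 0), and α = 1 would force 0 ≥ (1−c)∫u², impossible since c < 1; so 1−α > 0. By the sharp Poincaré inequality on H^1_0 of an interval of length L, ∫(u')² ≥ (π/L)²∫u² with equality for the first sine mode sin(π(x−x₀)/L) (x₀ the left endpoint), so the inequality holds for all u iff (1−α)(π/L)² ≥ α − c, i.e. α ≤ ((π/L)² + c)/((π/L)² + 1) = (1 + c(L/π)²)/(1 + (L/π)²). (Direct route, valid since c ≤ 0: Poincaré gives c∫u² ≥ c(L/π)²∫(u')², so a(u,u) ≥ (1 + c(L/π)²)∫(u')², while ||u||_{H^1}² ≤ (1 + (L/π)²)∫(u')²; dividing yields the same α.) With (π/L)² = 4*π^2 and c = -16, the largest admissible constant is α = ((π/L)² + c)/((π/L)² + 1).
Simplifying, α = 4*(-4 + π^2)/(1 + 4*π^2).


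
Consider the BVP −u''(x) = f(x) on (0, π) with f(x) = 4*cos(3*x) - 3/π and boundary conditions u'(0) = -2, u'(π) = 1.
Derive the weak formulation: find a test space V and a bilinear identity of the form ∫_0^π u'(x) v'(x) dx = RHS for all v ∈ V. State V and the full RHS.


V = H^1(0, π) (v unrestricted at boundary; u is determined up to an additive constant); weak form: ∫_0^π u'v' dx = ∫_0^π (4*cos(3*x) - 3/π) v dx + v(π) + 2·v(0) for all v ∈ V.

Multiply both sides by a test function v and integrate from 0 to π:
  ∫_0^π −u''(x) v(x) dx = ∫_0^π f(x) v(x) dx.
Integrate the LHS by parts once:
  ∫_0^π −u'' v dx = −[u'(x) v(x)]_0^π + ∫_0^π u'(x) v'(x) dx.
Thus ∫_0^π u'(x) v'(x) dx = ∫_0^π f(x) v(x) dx + [u'(x) v(x)]_0^π.
Choose V so that boundary terms are either known or forced to vanish.
u has inhomogeneous Neumann u'(0) = -2, u'(π) = 1. [u' v]_0^π = (1)·v(π) − (-2)·v(0) = v(π) + 2·v(0). Take V = H^1(0, π); boundary term becomes part of RHS.
Weak formulation: find u (satisfying any essential BC) such that ∫_0^π u'(x) v'(x) dx = ∫_0^π f v dx + v(π) + 2·v(0) for all v ∈ V (Neumann data are natural BCs: they enter the RHS as boundary terms).
Substituting f(x) = 4*cos(3*x) - 3/π, the right-hand side is ∫_0^π (4*cos(3*x) - 3/π) v dx + v(π) + 2·v(0).
Compatibility check (pure Neumann): taking v ≡ 1 ∈ V gives 0 = ∫_0^π f dx + (1) − (-2), i.e. ∫_0^π f dx must equal u'(0) − u'(π) = -3. Indeed ∫_0^π (4*cos(3*x) - 3/π) dx = -3, so the data are compatible. The solution is then unique only up to an additive constant (fix it e.g. by requiring ∫_0^π u dx = 0).


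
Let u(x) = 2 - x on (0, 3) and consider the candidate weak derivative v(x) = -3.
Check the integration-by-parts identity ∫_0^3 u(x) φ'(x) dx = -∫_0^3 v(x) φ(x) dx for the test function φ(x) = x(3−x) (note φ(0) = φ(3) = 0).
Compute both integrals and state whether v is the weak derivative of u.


LHS = 9/2, RHS = 27/2. No, v is not the weak derivative of u.

u(x) = 2 - x, classical derivative u'(x) = -1.
φ(x) = x(3−x), so φ'(x) = 3 - 2*x.
Note φ(0) = φ(3) = 0, so the boundary term u·φ vanishes.
LHS = ∫_0^3 u(x) φ'(x) dx = ∫_0^3 (2*x^2 - 7*x + 6) dx. Term by term:
  ∫_0^3 2*x^2 dx = 18;  ∫_0^3 -7*x dx = -63/2;  ∫_0^3 6 dx = 18.
Sum: 18 − 63/2 + 18 = 9/2.
So LHS = 9/2.
∫_0^3 v(x) φ(x) dx = ∫_0^3 (3*x^2 - 9*x) dx. Term by term:
  ∫_0^3 3*x^2 dx = 27;  ∫_0^3 -9*x dx = -81/2.
Sum: 27 − 81/2 = -27/2.
So RHS = -∫_0^3 v(x) φ(x) dx = 27/2.
LHS − RHS = -9 ≠ 0, so the identity fails.
(For a valid weak derivative the identity must hold for EVERY test function, in particular this one. The failure shows v is NOT the weak derivative of u.)
Correct weak derivative would be u'(x) = -1.


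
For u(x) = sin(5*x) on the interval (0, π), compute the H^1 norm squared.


||u||_{H^1(0,π)}^2 = 13*π

u'(x) = 5*cos(5*x).
Expand u² and (u')² and integrate term by term on (0, π), using: for integers n ≥ 1, ∫_0^π sin²(nx) dx = ∫_0^π cos²(nx) dx = π/2; for n ≠ n', ∫_0^π sin(nx)sin(n'x) dx = ∫_0^π cos(nx)cos(n'x) dx = 0; and by product-to-sum, ∫_0^π sin(nx)cos(n'x) dx = ½∫_0^π [sin((n+n')x) + sin((n−n')x)] dx, which is 0 when n+n' is even and 2n/(n²−n'²) when n+n' is odd (it need not vanish on (0, π)).
  u² squared terms: (1)²·∫sin(5x)² dx = 1·π/2 = π/2.
  So ∫_0^π u² dx = π/2.
  (u')² squared terms: (5)²·∫cos(5x)² dx = 25·π/2 = 25*π/2.
  So ∫_0^π (u')² dx = 25*π/2.
||u||_{H^1}^2 = (π/2) + (25*π/2) = 13*π.


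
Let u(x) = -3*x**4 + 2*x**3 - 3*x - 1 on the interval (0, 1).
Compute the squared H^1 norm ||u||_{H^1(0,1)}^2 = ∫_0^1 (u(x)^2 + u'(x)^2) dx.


||u||_{H^1}^2 = 373/14

The H^1 norm (squared) on an interval (0, L) is
  ||u||_{H^1}^2 = ∫_0^L u(x)^2 dx + ∫_0^L u'(x)^2 dx.
Compute u'(x) = -12*x**3 + 6*x**2 - 3.
Then u(x)^2 = 9*x**8 - 12*x**7 + 4*x**6 + 18*x**5 - 6*x**4 - 4*x**3 + 9*x**2 + 6*x + 1 and u'(x)^2 = 144*x**6 - 144*x**5 + 36*x**4 + 72*x**3 - 36*x**2 + 9.
Integrate each monomial from 0 to 1 using ∫_0^1 c·x^n dx = c·1^(n+1)/(n+1):
  ∫_0^1 u(x)^2 dx = ∫_0^1 (9*x^8 - 12*x^7 + 4*x^6 + 18*x^5 - 6*x^4 - 4*x^3 + 9*x^2 + 6*x + 1) dx. Term by term:
    ∫_0^1 9*x^8 dx = 1;  ∫_0^1 -12*x^7 dx = -3/2;  ∫_0^1 4*x^6 dx = 4/7;
    ∫_0^1 18*x^5 dx = 3;  ∫_0^1 -6*x^4 dx = -6/5;  ∫_0^1 -4*x^3 dx = -1;
    ∫_0^1 9*x^2 dx = 3;  ∫_0^1 6*x dx = 3;  ∫_0^1 1 dx = 1.
  Sum: 1 − 3/2 + 4/7 + 3 − 6/5 − 1 + 3 + 3 + 1 = 551/70.
  ∫_0^1 u'(x)^2 dx = ∫_0^1 (144*x^6 - 144*x^5 + 36*x^4 + 72*x^3 - 36*x^2 + 9) dx. Term by term:
    ∫_0^1 144*x^6 dx = 144/7;  ∫_0^1 -144*x^5 dx = -24;  ∫_0^1 36*x^4 dx = 36/5;
    ∫_0^1 72*x^3 dx = 18;  ∫_0^1 -36*x^2 dx = -12;  ∫_0^1 9 dx = 9.
  Sum: 144/7 − 24 + 36/5 + 18 − 12 + 9 = 657/35.
Adding: ||u||_{H^1}^2 = 551/70 + 657/35 = 373/14.


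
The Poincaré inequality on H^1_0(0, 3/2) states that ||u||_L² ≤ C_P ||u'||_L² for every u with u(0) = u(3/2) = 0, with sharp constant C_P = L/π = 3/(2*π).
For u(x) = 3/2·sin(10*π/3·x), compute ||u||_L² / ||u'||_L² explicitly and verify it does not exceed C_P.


||u||_L² / ||u'||_L² = 3/(10*π) < C_P = 3/(2*π).

u(x) = 3/2·sin(10*π/3·x), so u'(x) = 5*π*cos(10*π*x/3).
Writing u(x) = A·sin(kπx/L) with A = 3/2 and k = 5, use ∫_0^L sin²(kπx/L) dx = L/2 and ∫_0^L cos²(kπx/L) dx = L/2.
u² = 9/4·sin²(10*π/3·x) and (u')² = 25*π^2·cos²(10*π/3·x), and each of sin², cos² integrates to L/2 = 3/4 over (0, 3/2).
∫_0^3/2 u² dx = 27/16, so ||u||_L² = 3*sqrt(3)/4.
∫_0^3/2 (u')² dx = 75*π^2/4, so ||u'||_L² = 5*sqrt(3)*π/2.
Ratio ||u||_L² / ||u'||_L² = 3/(10*π).
Sharp Poincaré constant on H^1_0(0, 3/2) is C_P = L/π = 3/(2*π), achieved by sin(2*π/3·x).
This is the k = 5 harmonic; the ratio L/(kπ) is strictly less than C_P = L/π, consistent with the sharp inequality ||u||_L² ≤ C_P ||u'||_L².


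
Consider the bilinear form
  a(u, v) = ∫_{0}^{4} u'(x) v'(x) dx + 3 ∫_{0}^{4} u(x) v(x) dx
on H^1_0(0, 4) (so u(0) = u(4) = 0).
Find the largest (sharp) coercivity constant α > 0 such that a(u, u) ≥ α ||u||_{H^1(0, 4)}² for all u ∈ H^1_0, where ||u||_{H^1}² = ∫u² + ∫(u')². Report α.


α = 1

Coercivity of a(·,·) on H^1_0(0, 4) means a(u, u) ≥ α ||u||_{H^1}² for every u ∈ H^1_0.
The interval has length L = 4, and Poincaré/coercivity depend only on L. Here a(u, u) = ∫(u')² + (3)·∫u².
Here c = 3 ≥ 1, so a(u,u) = ∫(u')² + c∫u² ≥ ∫(u')² + ∫u² = ||u||_{H^1}², i.e. α = 1 works. No larger α is possible: a(u,u) ≥ α||u||_{H^1}² means (1−α)∫(u')² ≥ (α−c)∫u², and for the modes u_n = sin(nπ(x−x₀)/L) (x₀ the left endpoint) one has ∫u_n²/∫(u_n')² = (L/(nπ))² → 0, so a(u_n,u_n)/||u_n||_{H^1}² → 1. Hence the optimal constant is α = 1.
Therefore α = 1.


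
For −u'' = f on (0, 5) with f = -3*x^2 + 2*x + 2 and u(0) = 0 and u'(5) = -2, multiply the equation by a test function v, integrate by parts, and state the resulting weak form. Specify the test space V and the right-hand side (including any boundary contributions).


V = {v ∈ H^1(0, 5) : v(0) = 0} (test functions vanish at x = 0 where u is specified); weak form: ∫_0^5 u'v' dx = ∫_0^5 (-3*x^2 + 2*x + 2) v dx − 2·v(5) for all v ∈ V.

Multiply both sides by a test function v and integrate from 0 to 5:
  ∫_0^5 −u''(x) v(x) dx = ∫_0^5 f(x) v(x) dx.
Integrate the LHS by parts once:
  ∫_0^5 −u'' v dx = −[u'(x) v(x)]_0^5 + ∫_0^5 u'(x) v'(x) dx.
Thus ∫_0^5 u'(x) v'(x) dx = ∫_0^5 f(x) v(x) dx + [u'(x) v(x)]_0^5.
Choose V so that boundary terms are either known or forced to vanish.
Mixed BC: u(0) = 0 (Dirichlet) and u'(5) = -2 (Neumann). Define V = {v ∈ H^1(0, 5) : v(0) = 0}. Then [u' v]_0^5 = u'(5)·v(5) − u'(0)·0 = − 2·v(5).
Weak formulation: find u (satisfying any essential BC) such that ∫_0^5 u'(x) v'(x) dx = ∫_0^5 f v dx − 2·v(5) for all v ∈ V (Dirichlet at 0 absorbed into V; Neumann datum at x = 5 contributes the boundary term).
Substituting f(x) = -3*x^2 + 2*x + 2, the right-hand side is ∫_0^5 (-3*x^2 + 2*x + 2) v dx − 2·v(5).


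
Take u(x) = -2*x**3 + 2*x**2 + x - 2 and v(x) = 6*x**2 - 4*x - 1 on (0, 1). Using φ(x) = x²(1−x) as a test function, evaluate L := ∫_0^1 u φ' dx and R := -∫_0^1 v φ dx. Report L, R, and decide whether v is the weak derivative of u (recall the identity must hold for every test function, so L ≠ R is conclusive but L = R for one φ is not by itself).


LHS = -1/12, RHS = 1/12. No, v is not the weak derivative of u.

u(x) = -2*x**3 + 2*x**2 + x - 2, classical derivative u'(x) = -6*x**2 + 4*x + 1.
φ(x) = x²(1−x), so φ'(x) = x*(2 - 3*x).
Note φ(0) = φ(1) = 0, so the boundary term u·φ vanishes.
LHS = ∫_0^1 u(x) φ'(x) dx = ∫_0^1 (6*x^5 - 10*x^4 + x^3 + 8*x^2 - 4*x) dx. Term by term:
  ∫_0^1 6*x^5 dx = 1;  ∫_0^1 -10*x^4 dx = -2;  ∫_0^1 x^3 dx = 1/4;
  ∫_0^1 8*x^2 dx = 8/3;  ∫_0^1 -4*x dx = -2.
Sum: 1 − 2 + 1/4 + 8/3 − 2 = -1/12.
So LHS = -1/12.
∫_0^1 v(x) φ(x) dx = ∫_0^1 (-6*x^5 + 10*x^4 - 3*x^3 - x^2) dx. Term by term:
  ∫_0^1 -6*x^5 dx = -1;  ∫_0^1 10*x^4 dx = 2;  ∫_0^1 -3*x^3 dx = -3/4;
  ∫_0^1 -x^2 dx = -1/3.
Sum: -1 + 2 − 3/4 − 1/3 = -1/12.
So RHS = -∫_0^1 v(x) φ(x) dx = 1/12.
LHS − RHS = -1/6 ≠ 0, so the identity fails.
(For a valid weak derivative the identity must hold for EVERY test function, in particular this one. The failure shows v is NOT the weak derivative of u.)
Correct weak derivative would be u'(x) = -6*x**2 + 4*x + 1.


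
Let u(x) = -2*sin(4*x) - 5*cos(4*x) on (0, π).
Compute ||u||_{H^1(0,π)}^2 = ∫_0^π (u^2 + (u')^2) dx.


||u||_{H^1(0,π)}^2 = 493*π/2

u'(x) = 20*sin(4*x) - 8*cos(4*x).
Expand u² and (u')² and integrate term by term on (0, π), using: for integers n ≥ 1, ∫_0^π sin²(nx) dx = ∫_0^π cos²(nx) dx = π/2; for n ≠ n', ∫_0^π sin(nx)sin(n'x) dx = ∫_0^π cos(nx)cos(n'x) dx = 0; and by product-to-sum, ∫_0^π sin(nx)cos(n'x) dx = ½∫_0^π [sin((n+n')x) + sin((n−n')x)] dx, which is 0 when n+n' is even and 2n/(n²−n'²) when n+n' is odd (it need not vanish on (0, π)).
  u² squared terms: (-5)²·∫cos(4x)² dx = 25·π/2 = 25*π/2;  (-2)²·∫sin(4x)² dx = 4·π/2 = 2*π.
  u² cross terms: 2·(-5)·(-2)·∫cos(4x)·sin(4x) dx = 20·(0) = 0.
  So ∫_0^π u² dx = 25*π/2 + 2*π + 0 = 29*π/2.
  (u')² squared terms: (-8)²·∫cos(4x)² dx = 64·π/2 = 32*π;  (20)²·∫sin(4x)² dx = 400·π/2 = 200*π.
  (u')² cross terms: 2·(-8)·(20)·∫cos(4x)·sin(4x) dx = -320·(0) = 0.
  So ∫_0^π (u')² dx = 32*π + 200*π + 0 = 232*π.
||u||_{H^1}^2 = (29*π/2) + (232*π) = 493*π/2.


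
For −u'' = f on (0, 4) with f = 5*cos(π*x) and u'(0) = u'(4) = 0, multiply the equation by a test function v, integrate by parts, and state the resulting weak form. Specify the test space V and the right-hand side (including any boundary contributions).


V = H^1(0, 4) (no boundary constraint on v; u is determined up to an additive constant); weak form: ∫_0^4 u'v' dx = ∫_0^4 (5*cos(π*x)) v dx for all v ∈ V.

Multiply both sides by a test function v and integrate from 0 to 4:
  ∫_0^4 −u''(x) v(x) dx = ∫_0^4 f(x) v(x) dx.
Integrate the LHS by parts once:
  ∫_0^4 −u'' v dx = −[u'(x) v(x)]_0^4 + ∫_0^4 u'(x) v'(x) dx.
Thus ∫_0^4 u'(x) v'(x) dx = ∫_0^4 f(x) v(x) dx + [u'(x) v(x)]_0^4.
Choose V so that boundary terms are either known or forced to vanish.
u has homogeneous Neumann: u'(0) = u'(4) = 0. So [u' v]_0^4 = 0·v(4) − 0·v(0) = 0 for any v; take V = H^1(0, 4).
Weak formulation: find u (satisfying any essential BC) such that ∫_0^4 u'(x) v'(x) dx = ∫_0^4 f v dx for all v ∈ V (homogeneous Neumann, so boundary terms vanish).
Substituting f(x) = 5*cos(π*x), the right-hand side is ∫_0^4 (5*cos(π*x)) v dx.
Compatibility check (pure Neumann): taking v ≡ 1 ∈ V gives 0 = ∫_0^4 f dx + (0) − (0), i.e. ∫_0^4 f dx must equal u'(0) − u'(4) = 0. Indeed ∫_0^4 (5*cos(π*x)) dx = 0, so the data are compatible. The solution is then unique only up to an additive constant (fix it e.g. by requiring ∫_0^4 u dx = 0).


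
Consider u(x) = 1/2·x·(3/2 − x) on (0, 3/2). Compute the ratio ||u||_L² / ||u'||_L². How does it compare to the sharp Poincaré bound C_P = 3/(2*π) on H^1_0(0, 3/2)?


||u||_L² / ||u'||_L² = 3*sqrt(10)/20 < C_P = 3/(2*π).

u(x) = 1/2·x·(3/2 − x), so u'(x) = 3/4 - x.
u(x) = 1/2·x·(3/2 − x) vanishes at x = 0 and x = 3/2, so u ∈ H^1_0(0, 3/2). Differentiate via the product rule and integrate the resulting polynomials term by term.
  ∫_0^3/2 u² dx = ∫_0^3/2 (x^4/4 - 3*x^3/4 + 9*x^2/16) dx. Term by term:
    ∫_0^3/2 x^4/4 dx = 243/640;  ∫_0^3/2 -3*x^3/4 dx = -243/256;  ∫_0^3/2 9*x^2/16 dx = 81/128.
  Sum: 243/640 − 243/256 + 81/128 = 81/1280.
  ∫_0^3/2 (u')² dx = ∫_0^3/2 (x^2 - 3*x/2 + 9/16) dx. Term by term:
    ∫_0^3/2 x^2 dx = 9/8;  ∫_0^3/2 -3*x/2 dx = -27/16;  ∫_0^3/2 9/16 dx = 27/32.
  Sum: 9/8 − 27/16 + 27/32 = 9/32.
∫_0^3/2 u² dx = 81/1280, so ||u||_L² = 9*sqrt(5)/80.
∫_0^3/2 (u')² dx = 9/32, so ||u'||_L² = 3*sqrt(2)/8.
Ratio ||u||_L² / ||u'||_L² = 3*sqrt(10)/20.
Sharp Poincaré constant on H^1_0(0, 3/2) is C_P = L/π = 3/(2*π), achieved by sin(2*π/3·x).
A polynomial bump cannot attain the sharp Poincaré constant (only the first sine eigenfunction does), so the ratio is strictly less than C_P, consistent with ||u||_L² ≤ C_P ||u'||_L².


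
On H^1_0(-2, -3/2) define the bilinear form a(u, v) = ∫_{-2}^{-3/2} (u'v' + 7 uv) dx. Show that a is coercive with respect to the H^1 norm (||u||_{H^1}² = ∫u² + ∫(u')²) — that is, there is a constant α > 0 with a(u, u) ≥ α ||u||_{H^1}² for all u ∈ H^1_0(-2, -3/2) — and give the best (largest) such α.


α = 1

Coercivity of a(·,·) on H^1_0(-2, -3/2) means a(u, u) ≥ α ||u||_{H^1}² for every u ∈ H^1_0.
The interval has length L = 1/2, and Poincaré/coercivity depend only on L. Here a(u, u) = ∫(u')² + (7)·∫u².
Here c = 7 ≥ 1, so a(u,u) = ∫(u')² + c∫u² ≥ ∫(u')² + ∫u² = ||u||_{H^1}², i.e. α = 1 works. No larger α is possible: a(u,u) ≥ α||u||_{H^1}² means (1−α)∫(u')² ≥ (α−c)∫u², and for the modes u_n = sin(nπ(x−x₀)/L) (x₀ the left endpoint) one has ∫u_n²/∫(u_n')² = (L/(nπ))² → 0, so a(u_n,u_n)/||u_n||_{H^1}² → 1. Hence the optimal constant is α = 1.
Therefore α = 1.


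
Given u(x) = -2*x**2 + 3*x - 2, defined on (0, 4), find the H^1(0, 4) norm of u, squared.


||u||_{H^1}^2 = 2596/5

The H^1 norm (squared) on an interval (0, L) is
  ||u||_{H^1}^2 = ∫_0^L u(x)^2 dx + ∫_0^L u'(x)^2 dx.
Compute u'(x) = 3 - 4*x.
Then u(x)^2 = 4*x**4 - 12*x**3 + 17*x**2 - 12*x + 4 and u'(x)^2 = 16*x**2 - 24*x + 9.
Integrate each monomial from 0 to 4 using ∫_0^4 c·x^n dx = c·4^(n+1)/(n+1):
  ∫_0^4 u(x)^2 dx = ∫_0^4 (4*x^4 - 12*x^3 + 17*x^2 - 12*x + 4) dx. Term by term:
    ∫_0^4 4*x^4 dx = 4096/5;  ∫_0^4 -12*x^3 dx = -768;  ∫_0^4 17*x^2 dx = 1088/3;
    ∫_0^4 -12*x dx = -96;  ∫_0^4 4 dx = 16.
  Sum: 4096/5 − 768 + 1088/3 − 96 + 16 = 5008/15.
  ∫_0^4 u'(x)^2 dx = ∫_0^4 (16*x^2 - 24*x + 9) dx. Term by term:
    ∫_0^4 16*x^2 dx = 1024/3;  ∫_0^4 -24*x dx = -192;  ∫_0^4 9 dx = 36.
  Sum: 1024/3 − 192 + 36 = 556/3.
Adding: ||u||_{H^1}^2 = 5008/15 + 556/3 = 2596/5.


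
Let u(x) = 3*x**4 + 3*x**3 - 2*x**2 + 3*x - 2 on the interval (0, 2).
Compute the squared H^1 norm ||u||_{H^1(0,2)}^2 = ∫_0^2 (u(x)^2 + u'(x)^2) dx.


||u||_{H^1}^2 = 42646/7

The H^1 norm (squared) on an interval (0, L) is
  ||u||_{H^1}^2 = ∫_0^L u(x)^2 dx + ∫_0^L u'(x)^2 dx.
Compute u'(x) = 12*x**3 + 9*x**2 - 4*x + 3.
Then u(x)^2 = 9*x**8 + 18*x**7 - 3*x**6 + 6*x**5 + 10*x**4 - 24*x**3 + 17*x**2 - 12*x + 4 and u'(x)^2 = 144*x**6 + 216*x**5 - 15*x**4 + 70*x**2 - 24*x + 9.
Integrate each monomial from 0 to 2 using ∫_0^2 c·x^n dx = c·2^(n+1)/(n+1):
  ∫_0^2 u(x)^2 dx = ∫_0^2 (9*x^8 + 18*x^7 - 3*x^6 + 6*x^5 + 10*x^4 - 24*x^3 + 17*x^2 - 12*x + 4) dx. Term by term:
    ∫_0^2 9*x^8 dx = 512;  ∫_0^2 18*x^7 dx = 576;  ∫_0^2 -3*x^6 dx = -384/7;
    ∫_0^2 6*x^5 dx = 64;  ∫_0^2 10*x^4 dx = 64;  ∫_0^2 -24*x^3 dx = -96;
    ∫_0^2 17*x^2 dx = 136/3;  ∫_0^2 -12*x dx = -24;  ∫_0^2 4 dx = 8.
  Sum: 512 + 576 − 384/7 + 64 + 64 − 96 + 136/3 − 24 + 8 = 22984/21.
  ∫_0^2 u'(x)^2 dx = ∫_0^2 (144*x^6 + 216*x^5 - 15*x^4 + 70*x^2 - 24*x + 9) dx. Term by term:
    ∫_0^2 144*x^6 dx = 18432/7;  ∫_0^2 216*x^5 dx = 2304;  ∫_0^2 -15*x^4 dx = -96;
    ∫_0^2 70*x^2 dx = 560/3;  ∫_0^2 -24*x dx = -48;  ∫_0^2 9 dx = 18.
  Sum: 18432/7 + 2304 − 96 + 560/3 − 48 + 18 = 104954/21.
Adding: ||u||_{H^1}^2 = 22984/21 + 104954/21 = 42646/7.


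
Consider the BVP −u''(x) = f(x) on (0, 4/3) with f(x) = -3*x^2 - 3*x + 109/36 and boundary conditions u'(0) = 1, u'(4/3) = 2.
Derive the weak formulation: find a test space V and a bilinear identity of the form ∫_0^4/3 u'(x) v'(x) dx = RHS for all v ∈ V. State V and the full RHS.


V = H^1(0, 4/3) (v unrestricted at boundary; u is determined up to an additive constant); weak form: ∫_0^4/3 u'v' dx = ∫_0^4/3 (-3*x^2 - 3*x + 109/36) v dx + 2·v(4/3) − v(0) for all v ∈ V.

Multiply both sides by a test function v and integrate from 0 to 4/3:
  ∫_0^4/3 −u''(x) v(x) dx = ∫_0^4/3 f(x) v(x) dx.
Integrate the LHS by parts once:
  ∫_0^4/3 −u'' v dx = −[u'(x) v(x)]_0^4/3 + ∫_0^4/3 u'(x) v'(x) dx.
Thus ∫_0^4/3 u'(x) v'(x) dx = ∫_0^4/3 f(x) v(x) dx + [u'(x) v(x)]_0^4/3.
Choose V so that boundary terms are either known or forced to vanish.
u has inhomogeneous Neumann u'(0) = 1, u'(4/3) = 2. [u' v]_0^4/3 = (2)·v(4/3) − (1)·v(0) = 2·v(4/3) − v(0). Take V = H^1(0, 4/3); boundary term becomes part of RHS.
Weak formulation: find u (satisfying any essential BC) such that ∫_0^4/3 u'(x) v'(x) dx = ∫_0^4/3 f v dx + 2·v(4/3) − v(0) for all v ∈ V (Neumann data are natural BCs: they enter the RHS as boundary terms).
Substituting f(x) = -3*x^2 - 3*x + 109/36, the right-hand side is ∫_0^4/3 (-3*x^2 - 3*x + 109/36) v dx + 2·v(4/3) − v(0).
Compatibility check (pure Neumann): taking v ≡ 1 ∈ V gives 0 = ∫_0^4/3 f dx + (2) − (1), i.e. ∫_0^4/3 f dx must equal u'(0) − u'(4/3) = -1. Indeed ∫_0^4/3 (-3*x^2 - 3*x + 109/36) dx = -1, so the data are compatible. The solution is then unique only up to an additive constant (fix it e.g. by requiring ∫_0^4/3 u dx = 0).


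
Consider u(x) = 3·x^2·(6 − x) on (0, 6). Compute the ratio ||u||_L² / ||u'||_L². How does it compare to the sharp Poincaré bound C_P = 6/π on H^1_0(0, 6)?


||u||_L² / ||u'||_L² = 3*sqrt(14)/7 < C_P = 6/π.

u(x) = 3·x^2·(6 − x), so u'(x) = 9*x*(4 - x).
u(x) = 3·x^2·(6 − x) vanishes at x = 0 and x = 6, so u ∈ H^1_0(0, 6). Differentiate via the product rule and integrate the resulting polynomials term by term.
  ∫_0^6 u² dx = ∫_0^6 (9*x^6 - 108*x^5 + 324*x^4) dx. Term by term:
    ∫_0^6 9*x^6 dx = 2519424/7;  ∫_0^6 -108*x^5 dx = -839808;  ∫_0^6 324*x^4 dx = 2519424/5.
  Sum: 2519424/7 − 839808 + 2519424/5 = 839808/35.
  ∫_0^6 (u')² dx = ∫_0^6 (81*x^4 - 648*x^3 + 1296*x^2) dx. Term by term:
    ∫_0^6 81*x^4 dx = 629856/5;  ∫_0^6 -648*x^3 dx = -209952;  ∫_0^6 1296*x^2 dx = 93312.
  Sum: 629856/5 − 209952 + 93312 = 46656/5.
∫_0^6 u² dx = 839808/35, so ||u||_L² = 648*sqrt(70)/35.
∫_0^6 (u')² dx = 46656/5, so ||u'||_L² = 216*sqrt(5)/5.
Ratio ||u||_L² / ||u'||_L² = 3*sqrt(14)/7.
Sharp Poincaré constant on H^1_0(0, 6) is C_P = L/π = 6/π, achieved by sin(π/6·x).
A polynomial bump cannot attain the sharp Poincaré constant (only the first sine eigenfunction does), so the ratio is strictly less than C_P, consistent with ||u||_L² ≤ C_P ||u'||_L².


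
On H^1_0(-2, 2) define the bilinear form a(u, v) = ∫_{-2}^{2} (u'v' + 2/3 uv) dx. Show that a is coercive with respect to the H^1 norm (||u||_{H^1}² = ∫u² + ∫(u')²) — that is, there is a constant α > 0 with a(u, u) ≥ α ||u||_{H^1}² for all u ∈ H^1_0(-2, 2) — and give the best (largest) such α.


α = (π^2 + 32/3)/(π^2 + 16)

Coercivity of a(·,·) on H^1_0(-2, 2) means a(u, u) ≥ α ||u||_{H^1}² for every u ∈ H^1_0.
The interval has length L = 4, and Poincaré/coercivity depend only on L. Here a(u, u) = ∫(u')² + (2/3)·∫u².
Here 0 < c = 2/3 < 1. The condition a(u,u) ≥ α||u||_{H^1}² reads (1−α)∫(u')² ≥ (α−c)∫u². Any admissible α is ≤ 1 (rapidly oscillating u have ∫u²/∫(u')² → 0), and α = 1 would force 0 ≥ (1−c)∫u², impossible since c < 1; so 1−α > 0. By the sharp Poincaré inequality on H^1_0 of an interval of length L, ∫(u')² ≥ (π/L)²∫u² with equality for the first sine mode sin(π(x−x₀)/L) (x₀ the left endpoint), so the inequality holds for all u iff (1−α)(π/L)² ≥ α − c, i.e. α ≤ ((π/L)² + c)/((π/L)² + 1) = (1 + c(L/π)²)/(1 + (L/π)²). With (π/L)² = π^2/16 and c = 2/3, the largest admissible constant is α = ((π/L)² + c)/((π/L)² + 1).
Simplifying, α = (π^2 + 32/3)/(π^2 + 16).


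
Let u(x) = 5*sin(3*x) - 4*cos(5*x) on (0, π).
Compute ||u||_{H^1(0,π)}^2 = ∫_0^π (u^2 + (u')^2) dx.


||u||_{H^1(0,π)}^2 = 333*π

u'(x) = 20*sin(5*x) + 15*cos(3*x).
Expand u² and (u')² and integrate term by term on (0, π), using: for integers n ≥ 1, ∫_0^π sin²(nx) dx = ∫_0^π cos²(nx) dx = π/2; for n ≠ n', ∫_0^π sin(nx)sin(n'x) dx = ∫_0^π cos(nx)cos(n'x) dx = 0; and by product-to-sum, ∫_0^π sin(nx)cos(n'x) dx = ½∫_0^π [sin((n+n')x) + sin((n−n')x)] dx, which is 0 when n+n' is even and 2n/(n²−n'²) when n+n' is odd (it need not vanish on (0, π)).
  u² squared terms: (-4)²·∫cos(5x)² dx = 16·π/2 = 8*π;  (5)²·∫sin(3x)² dx = 25·π/2 = 25*π/2.
  u² cross terms: 2·(-4)·(5)·∫cos(5x)·sin(3x) dx = -40·(0) = 0.
  So ∫_0^π u² dx = 8*π + 25*π/2 + 0 = 41*π/2.
  (u')² squared terms: (15)²·∫cos(3x)² dx = 225·π/2 = 225*π/2;  (20)²·∫sin(5x)² dx = 400·π/2 = 200*π.
  (u')² cross terms: 2·(15)·(20)·∫cos(3x)·sin(5x) dx = 600·(0) = 0.
  So ∫_0^π (u')² dx = 225*π/2 + 200*π + 0 = 625*π/2.
||u||_{H^1}^2 = (41*π/2) + (625*π/2) = 333*π.


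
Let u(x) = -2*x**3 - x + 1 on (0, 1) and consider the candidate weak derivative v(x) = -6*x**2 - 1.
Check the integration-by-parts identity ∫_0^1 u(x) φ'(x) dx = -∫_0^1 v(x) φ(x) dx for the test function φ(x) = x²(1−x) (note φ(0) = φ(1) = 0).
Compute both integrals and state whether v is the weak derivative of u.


LHS = 17/60, RHS = 17/60. Yes, v = u' weakly.

u(x) = -2*x**3 - x + 1, classical derivative u'(x) = -6*x**2 - 1.
φ(x) = x²(1−x), so φ'(x) = x*(2 - 3*x).
Note φ(0) = φ(1) = 0, so the boundary term u·φ vanishes.
LHS = ∫_0^1 u(x) φ'(x) dx = ∫_0^1 (6*x^5 - 4*x^4 + 3*x^3 - 5*x^2 + 2*x) dx. Term by term:
  ∫_0^1 6*x^5 dx = 1;  ∫_0^1 -4*x^4 dx = -4/5;  ∫_0^1 3*x^3 dx = 3/4;
  ∫_0^1 -5*x^2 dx = -5/3;  ∫_0^1 2*x dx = 1.
Sum: 1 − 4/5 + 3/4 − 5/3 + 1 = 17/60.
So LHS = 17/60.
∫_0^1 v(x) φ(x) dx = ∫_0^1 (6*x^5 - 6*x^4 + x^3 - x^2) dx. Term by term:
  ∫_0^1 6*x^5 dx = 1;  ∫_0^1 -6*x^4 dx = -6/5;  ∫_0^1 x^3 dx = 1/4;
  ∫_0^1 -x^2 dx = -1/3.
Sum: 1 − 6/5 + 1/4 − 1/3 = -17/60.
So RHS = -∫_0^1 v(x) φ(x) dx = 17/60.
LHS = RHS, so the identity holds for this test φ.
Moreover u is smooth here and v(x) = u'(x) = -6*x**2 - 1 pointwise, so the identity holds for every test function. Hence v is the weak derivative of u.


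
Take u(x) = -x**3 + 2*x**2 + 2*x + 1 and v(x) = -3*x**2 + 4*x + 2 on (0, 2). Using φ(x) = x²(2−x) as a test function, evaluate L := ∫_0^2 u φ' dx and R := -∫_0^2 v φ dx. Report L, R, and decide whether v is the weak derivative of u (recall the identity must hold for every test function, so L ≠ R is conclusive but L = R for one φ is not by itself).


LHS = -8/3, RHS = -8/3. Yes, v = u' weakly.

u(x) = -x**3 + 2*x**2 + 2*x + 1, classical derivative u'(x) = -3*x**2 + 4*x + 2.
φ(x) = x²(2−x), so φ'(x) = x*(4 - 3*x).
Note φ(0) = φ(2) = 0, so the boundary term u·φ vanishes.
LHS = ∫_0^2 u(x) φ'(x) dx = ∫_0^2 (3*x^5 - 10*x^4 + 2*x^3 + 5*x^2 + 4*x) dx. Term by term:
  ∫_0^2 3*x^5 dx = 32;  ∫_0^2 -10*x^4 dx = -64;  ∫_0^2 2*x^3 dx = 8;
  ∫_0^2 5*x^2 dx = 40/3;  ∫_0^2 4*x dx = 8.
Sum: 32 − 64 + 8 + 40/3 + 8 = -8/3.
So LHS = -8/3.
∫_0^2 v(x) φ(x) dx = ∫_0^2 (3*x^5 - 10*x^4 + 6*x^3 + 4*x^2) dx. Term by term:
  ∫_0^2 3*x^5 dx = 32;  ∫_0^2 -10*x^4 dx = -64;  ∫_0^2 6*x^3 dx = 24;
  ∫_0^2 4*x^2 dx = 32/3.
Sum: 32 − 64 + 24 + 32/3 = 8/3.
So RHS = -∫_0^2 v(x) φ(x) dx = -8/3.
LHS = RHS, so the identity holds for this test φ.
Moreover u is smooth here and v(x) = u'(x) = -3*x**2 + 4*x + 2 pointwise, so the identity holds for every test function. Hence v is the weak derivative of u.


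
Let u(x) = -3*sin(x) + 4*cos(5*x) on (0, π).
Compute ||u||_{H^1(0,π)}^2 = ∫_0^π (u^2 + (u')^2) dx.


||u||_{H^1(0,π)}^2 = 217*π

u'(x) = -20*sin(5*x) - 3*cos(x).
Expand u² and (u')² and integrate term by term on (0, π), using: for integers n ≥ 1, ∫_0^π sin²(nx) dx = ∫_0^π cos²(nx) dx = π/2; for n ≠ n', ∫_0^π sin(nx)sin(n'x) dx = ∫_0^π cos(nx)cos(n'x) dx = 0; and by product-to-sum, ∫_0^π sin(nx)cos(n'x) dx = ½∫_0^π [sin((n+n')x) + sin((n−n')x)] dx, which is 0 when n+n' is even and 2n/(n²−n'²) when n+n' is odd (it need not vanish on (0, π)).
  u² squared terms: (-3)²·∫sin(x)² dx = 9·π/2 = 9*π/2;  (4)²·∫cos(5x)² dx = 16·π/2 = 8*π.
  u² cross terms: 2·(-3)·(4)·∫sin(x)·cos(5x) dx = -24·(0) = 0.
  So ∫_0^π u² dx = 9*π/2 + 8*π + 0 = 25*π/2.
  (u')² squared terms: (-20)²·∫sin(5x)² dx = 400·π/2 = 200*π;  (-3)²·∫cos(x)² dx = 9·π/2 = 9*π/2.
  (u')² cross terms: 2·(-20)·(-3)·∫sin(5x)·cos(x) dx = 120·(0) = 0.
  So ∫_0^π (u')² dx = 200*π + 9*π/2 + 0 = 409*π/2.
||u||_{H^1}^2 = (25*π/2) + (409*π/2) = 217*π.


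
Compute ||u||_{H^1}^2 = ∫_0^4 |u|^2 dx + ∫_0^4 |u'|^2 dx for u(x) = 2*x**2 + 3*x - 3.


||u||_{H^1}^2 = 29768/15

The H^1 norm (squared) on an interval (0, L) is
  ||u||_{H^1}^2 = ∫_0^L u(x)^2 dx + ∫_0^L u'(x)^2 dx.
Compute u'(x) = 4*x + 3.
Then u(x)^2 = 4*x**4 + 12*x**3 - 3*x**2 - 18*x + 9 and u'(x)^2 = 16*x**2 + 24*x + 9.
Integrate each monomial from 0 to 4 using ∫_0^4 c·x^n dx = c·4^(n+1)/(n+1):
  ∫_0^4 u(x)^2 dx = ∫_0^4 (4*x^4 + 12*x^3 - 3*x^2 - 18*x + 9) dx. Term by term:
    ∫_0^4 4*x^4 dx = 4096/5;  ∫_0^4 12*x^3 dx = 768;  ∫_0^4 -3*x^2 dx = -64;
    ∫_0^4 -18*x dx = -144;  ∫_0^4 9 dx = 36.
  Sum: 4096/5 + 768 − 64 − 144 + 36 = 7076/5.
  ∫_0^4 u'(x)^2 dx = ∫_0^4 (16*x^2 + 24*x + 9) dx. Term by term:
    ∫_0^4 16*x^2 dx = 1024/3;  ∫_0^4 24*x dx = 192;  ∫_0^4 9 dx = 36.
  Sum: 1024/3 + 192 + 36 = 1708/3.
Adding: ||u||_{H^1}^2 = 7076/5 + 1708/3 = 29768/15.


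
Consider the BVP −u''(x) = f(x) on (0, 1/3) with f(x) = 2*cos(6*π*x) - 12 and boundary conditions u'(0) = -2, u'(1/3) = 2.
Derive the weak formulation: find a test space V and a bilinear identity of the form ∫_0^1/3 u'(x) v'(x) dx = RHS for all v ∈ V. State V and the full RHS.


V = H^1(0, 1/3) (v unrestricted at boundary; u is determined up to an additive constant); weak form: ∫_0^1/3 u'v' dx = ∫_0^1/3 (2*cos(6*π*x) - 12) v dx + 2·v(1/3) + 2·v(0) for all v ∈ V.

Multiply both sides by a test function v and integrate from 0 to 1/3:
  ∫_0^1/3 −u''(x) v(x) dx = ∫_0^1/3 f(x) v(x) dx.
Integrate the LHS by parts once:
  ∫_0^1/3 −u'' v dx = −[u'(x) v(x)]_0^1/3 + ∫_0^1/3 u'(x) v'(x) dx.
Thus ∫_0^1/3 u'(x) v'(x) dx = ∫_0^1/3 f(x) v(x) dx + [u'(x) v(x)]_0^1/3.
Choose V so that boundary terms are either known or forced to vanish.
u has inhomogeneous Neumann u'(0) = -2, u'(1/3) = 2. [u' v]_0^1/3 = (2)·v(1/3) − (-2)·v(0) = 2·v(1/3) + 2·v(0). Take V = H^1(0, 1/3); boundary term becomes part of RHS.
Weak formulation: find u (satisfying any essential BC) such that ∫_0^1/3 u'(x) v'(x) dx = ∫_0^1/3 f v dx + 2·v(1/3) + 2·v(0) for all v ∈ V (Neumann data are natural BCs: they enter the RHS as boundary terms).
Substituting f(x) = 2*cos(6*π*x) - 12, the right-hand side is ∫_0^1/3 (2*cos(6*π*x) - 12) v dx + 2·v(1/3) + 2·v(0).
Compatibility check (pure Neumann): taking v ≡ 1 ∈ V gives 0 = ∫_0^1/3 f dx + (2) − (-2), i.e. ∫_0^1/3 f dx must equal u'(0) − u'(1/3) = -4. Indeed ∫_0^1/3 (2*cos(6*π*x) - 12) dx = -4, so the data are compatible. The solution is then unique only up to an additive constant (fix it e.g. by requiring ∫_0^1/3 u dx = 0).


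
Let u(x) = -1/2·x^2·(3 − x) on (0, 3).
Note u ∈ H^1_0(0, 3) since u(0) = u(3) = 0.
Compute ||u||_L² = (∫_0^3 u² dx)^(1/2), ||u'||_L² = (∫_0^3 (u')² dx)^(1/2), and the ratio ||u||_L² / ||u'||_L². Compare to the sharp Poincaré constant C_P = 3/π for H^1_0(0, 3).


||u||_L² / ||u'||_L² = 3*sqrt(14)/14 < C_P = 3/π.

u(x) = -1/2·x^2·(3 − x), so u'(x) = 3*x*(x - 2)/2.
u(x) = -1/2·x^2·(3 − x) vanishes at x = 0 and x = 3, so u ∈ H^1_0(0, 3). Differentiate via the product rule and integrate the resulting polynomials term by term.
  ∫_0^3 u² dx = ∫_0^3 (x^6/4 - 3*x^5/2 + 9*x^4/4) dx. Term by term:
    ∫_0^3 x^6/4 dx = 2187/28;  ∫_0^3 -3*x^5/2 dx = -729/4;  ∫_0^3 9*x^4/4 dx = 2187/20.
  Sum: 2187/28 − 729/4 + 2187/20 = 729/140.
  ∫_0^3 (u')² dx = ∫_0^3 (9*x^4/4 - 9*x^3 + 9*x^2) dx. Term by term:
    ∫_0^3 9*x^4/4 dx = 2187/20;  ∫_0^3 -9*x^3 dx = -729/4;  ∫_0^3 9*x^2 dx = 81.
  Sum: 2187/20 − 729/4 + 81 = 81/10.
∫_0^3 u² dx = 729/140, so ||u||_L² = 27*sqrt(35)/70.
∫_0^3 (u')² dx = 81/10, so ||u'||_L² = 9*sqrt(10)/10.
Ratio ||u||_L² / ||u'||_L² = 3*sqrt(14)/14.
Sharp Poincaré constant on H^1_0(0, 3) is C_P = L/π = 3/π, achieved by sin(π/3·x).
A polynomial bump cannot attain the sharp Poincaré constant (only the first sine eigenfunction does), so the ratio is strictly less than C_P, consistent with ||u||_L² ≤ C_P ||u'||_L².


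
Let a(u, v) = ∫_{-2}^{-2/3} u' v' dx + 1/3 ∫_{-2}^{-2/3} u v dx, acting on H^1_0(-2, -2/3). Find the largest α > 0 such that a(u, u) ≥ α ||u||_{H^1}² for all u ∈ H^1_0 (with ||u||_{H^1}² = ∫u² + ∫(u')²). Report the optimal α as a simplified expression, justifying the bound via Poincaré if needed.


α = (16 + 27*π^2)/(3*(16 + 9*π^2))

Coercivity of a(·,·) on H^1_0(-2, -2/3) means a(u, u) ≥ α ||u||_{H^1}² for every u ∈ H^1_0.
The interval has length L = 4/3, and Poincaré/coercivity depend only on L. Here a(u, u) = ∫(u')² + (1/3)·∫u².
Here 0 < c = 1/3 < 1. The condition a(u,u) ≥ α||u||_{H^1}² reads (1−α)∫(u')² ≥ (α−c)∫u². Any admissible α is ≤ 1 (rapidly oscillating u have ∫u²/∫(u')² → 0), and α = 1 would force 0 ≥ (1−c)∫u², impossible since c < 1; so 1−α > 0. By the sharp Poincaré inequality on H^1_0 of an interval of length L, ∫(u')² ≥ (π/L)²∫u² with equality for the first sine mode sin(π(x−x₀)/L) (x₀ the left endpoint), so the inequality holds for all u iff (1−α)(π/L)² ≥ α − c, i.e. α ≤ ((π/L)² + c)/((π/L)² + 1) = (1 + c(L/π)²)/(1 + (L/π)²). With (π/L)² = 9*π^2/16 and c = 1/3, the largest admissible constant is α = ((π/L)² + c)/((π/L)² + 1).
Simplifying, α = (16 + 27*π^2)/(3*(16 + 9*π^2)).


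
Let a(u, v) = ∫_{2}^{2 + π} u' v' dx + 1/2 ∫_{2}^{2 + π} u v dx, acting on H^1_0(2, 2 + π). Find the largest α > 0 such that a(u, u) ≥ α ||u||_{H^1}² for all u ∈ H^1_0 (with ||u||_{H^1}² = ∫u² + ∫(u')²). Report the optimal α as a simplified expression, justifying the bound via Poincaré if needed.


α = 3/4

Coercivity of a(·,·) on H^1_0(2, 2 + π) means a(u, u) ≥ α ||u||_{H^1}² for every u ∈ H^1_0.
The interval has length L = π, and Poincaré/coercivity depend only on L. Here a(u, u) = ∫(u')² + (1/2)·∫u².
Here 0 < c = 1/2 < 1. The condition a(u,u) ≥ α||u||_{H^1}² reads (1−α)∫(u')² ≥ (α−c)∫u². Any admissible α is ≤ 1 (rapidly oscillating u have ∫u²/∫(u')² → 0), and α = 1 would force 0 ≥ (1−c)∫u², impossible since c < 1; so 1−α > 0. By the sharp Poincaré inequality on H^1_0 of an interval of length L, ∫(u')² ≥ (π/L)²∫u² with equality for the first sine mode sin(π(x−x₀)/L) (x₀ the left endpoint), so the inequality holds for all u iff (1−α)(π/L)² ≥ α − c, i.e. α ≤ ((π/L)² + c)/((π/L)² + 1) = (1 + c(L/π)²)/(1 + (L/π)²). With (π/L)² = 1 and c = 1/2, the largest admissible constant is α = ((π/L)² + c)/((π/L)² + 1).
Simplifying, α = 3/4.
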